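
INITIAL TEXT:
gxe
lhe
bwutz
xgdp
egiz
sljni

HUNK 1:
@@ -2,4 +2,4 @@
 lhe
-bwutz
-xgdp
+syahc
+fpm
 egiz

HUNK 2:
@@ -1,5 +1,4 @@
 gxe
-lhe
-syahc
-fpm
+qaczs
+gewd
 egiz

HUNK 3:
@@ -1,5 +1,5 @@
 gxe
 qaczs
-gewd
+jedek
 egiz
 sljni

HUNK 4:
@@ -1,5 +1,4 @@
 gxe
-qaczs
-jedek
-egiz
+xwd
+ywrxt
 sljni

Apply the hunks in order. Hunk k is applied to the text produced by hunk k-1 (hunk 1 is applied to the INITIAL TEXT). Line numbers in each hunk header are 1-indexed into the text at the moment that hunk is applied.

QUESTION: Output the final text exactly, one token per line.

Answer: gxe
xwd
ywrxt
sljni

Derivation:
Hunk 1: at line 2 remove [bwutz,xgdp] add [syahc,fpm] -> 6 lines: gxe lhe syahc fpm egiz sljni
Hunk 2: at line 1 remove [lhe,syahc,fpm] add [qaczs,gewd] -> 5 lines: gxe qaczs gewd egiz sljni
Hunk 3: at line 1 remove [gewd] add [jedek] -> 5 lines: gxe qaczs jedek egiz sljni
Hunk 4: at line 1 remove [qaczs,jedek,egiz] add [xwd,ywrxt] -> 4 lines: gxe xwd ywrxt sljni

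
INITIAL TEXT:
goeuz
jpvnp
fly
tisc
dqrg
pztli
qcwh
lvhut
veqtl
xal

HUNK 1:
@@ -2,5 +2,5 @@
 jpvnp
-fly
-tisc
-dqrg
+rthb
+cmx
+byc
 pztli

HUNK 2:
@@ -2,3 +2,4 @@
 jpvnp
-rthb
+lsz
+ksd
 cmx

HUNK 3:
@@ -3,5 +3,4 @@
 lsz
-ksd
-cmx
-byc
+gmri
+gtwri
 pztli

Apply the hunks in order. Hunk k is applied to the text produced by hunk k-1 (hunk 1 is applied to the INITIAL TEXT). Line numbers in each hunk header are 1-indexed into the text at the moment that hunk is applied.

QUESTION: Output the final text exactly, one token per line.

Hunk 1: at line 2 remove [fly,tisc,dqrg] add [rthb,cmx,byc] -> 10 lines: goeuz jpvnp rthb cmx byc pztli qcwh lvhut veqtl xal
Hunk 2: at line 2 remove [rthb] add [lsz,ksd] -> 11 lines: goeuz jpvnp lsz ksd cmx byc pztli qcwh lvhut veqtl xal
Hunk 3: at line 3 remove [ksd,cmx,byc] add [gmri,gtwri] -> 10 lines: goeuz jpvnp lsz gmri gtwri pztli qcwh lvhut veqtl xal

Answer: goeuz
jpvnp
lsz
gmri
gtwri
pztli
qcwh
lvhut
veqtl
xal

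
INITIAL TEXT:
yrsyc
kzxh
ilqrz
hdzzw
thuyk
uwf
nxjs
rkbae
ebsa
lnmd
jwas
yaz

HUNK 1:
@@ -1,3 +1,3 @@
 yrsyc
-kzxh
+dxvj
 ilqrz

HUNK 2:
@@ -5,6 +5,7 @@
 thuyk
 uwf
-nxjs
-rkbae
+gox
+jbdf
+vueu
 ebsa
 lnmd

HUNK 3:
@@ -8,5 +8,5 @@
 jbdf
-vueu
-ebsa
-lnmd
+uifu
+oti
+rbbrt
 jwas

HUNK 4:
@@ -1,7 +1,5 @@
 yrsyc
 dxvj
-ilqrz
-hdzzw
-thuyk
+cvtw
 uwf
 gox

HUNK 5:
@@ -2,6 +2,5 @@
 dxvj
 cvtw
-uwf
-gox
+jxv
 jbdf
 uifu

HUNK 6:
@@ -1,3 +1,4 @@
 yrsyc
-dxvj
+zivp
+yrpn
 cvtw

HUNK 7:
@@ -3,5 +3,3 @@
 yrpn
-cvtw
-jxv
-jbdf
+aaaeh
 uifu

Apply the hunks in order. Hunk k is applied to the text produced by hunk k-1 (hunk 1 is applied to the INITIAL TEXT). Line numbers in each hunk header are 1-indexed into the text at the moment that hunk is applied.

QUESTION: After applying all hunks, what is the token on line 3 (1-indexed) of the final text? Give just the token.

Answer: yrpn

Derivation:
Hunk 1: at line 1 remove [kzxh] add [dxvj] -> 12 lines: yrsyc dxvj ilqrz hdzzw thuyk uwf nxjs rkbae ebsa lnmd jwas yaz
Hunk 2: at line 5 remove [nxjs,rkbae] add [gox,jbdf,vueu] -> 13 lines: yrsyc dxvj ilqrz hdzzw thuyk uwf gox jbdf vueu ebsa lnmd jwas yaz
Hunk 3: at line 8 remove [vueu,ebsa,lnmd] add [uifu,oti,rbbrt] -> 13 lines: yrsyc dxvj ilqrz hdzzw thuyk uwf gox jbdf uifu oti rbbrt jwas yaz
Hunk 4: at line 1 remove [ilqrz,hdzzw,thuyk] add [cvtw] -> 11 lines: yrsyc dxvj cvtw uwf gox jbdf uifu oti rbbrt jwas yaz
Hunk 5: at line 2 remove [uwf,gox] add [jxv] -> 10 lines: yrsyc dxvj cvtw jxv jbdf uifu oti rbbrt jwas yaz
Hunk 6: at line 1 remove [dxvj] add [zivp,yrpn] -> 11 lines: yrsyc zivp yrpn cvtw jxv jbdf uifu oti rbbrt jwas yaz
Hunk 7: at line 3 remove [cvtw,jxv,jbdf] add [aaaeh] -> 9 lines: yrsyc zivp yrpn aaaeh uifu oti rbbrt jwas yaz
Final line 3: yrpn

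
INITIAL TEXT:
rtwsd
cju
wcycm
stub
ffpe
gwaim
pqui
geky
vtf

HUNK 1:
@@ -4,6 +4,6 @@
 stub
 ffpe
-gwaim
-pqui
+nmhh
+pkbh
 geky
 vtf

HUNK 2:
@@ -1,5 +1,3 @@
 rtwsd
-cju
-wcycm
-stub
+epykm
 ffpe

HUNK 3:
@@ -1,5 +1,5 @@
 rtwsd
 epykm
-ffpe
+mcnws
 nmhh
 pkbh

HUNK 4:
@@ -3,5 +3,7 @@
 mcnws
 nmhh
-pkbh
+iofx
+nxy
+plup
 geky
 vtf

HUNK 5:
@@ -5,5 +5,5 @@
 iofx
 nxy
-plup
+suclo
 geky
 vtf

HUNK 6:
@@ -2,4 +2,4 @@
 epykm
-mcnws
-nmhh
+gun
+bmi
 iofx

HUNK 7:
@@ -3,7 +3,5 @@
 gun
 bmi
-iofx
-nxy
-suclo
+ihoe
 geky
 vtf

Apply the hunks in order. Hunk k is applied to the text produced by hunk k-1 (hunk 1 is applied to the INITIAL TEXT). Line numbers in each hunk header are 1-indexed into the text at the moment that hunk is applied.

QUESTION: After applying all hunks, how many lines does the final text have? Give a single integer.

Answer: 7

Derivation:
Hunk 1: at line 4 remove [gwaim,pqui] add [nmhh,pkbh] -> 9 lines: rtwsd cju wcycm stub ffpe nmhh pkbh geky vtf
Hunk 2: at line 1 remove [cju,wcycm,stub] add [epykm] -> 7 lines: rtwsd epykm ffpe nmhh pkbh geky vtf
Hunk 3: at line 1 remove [ffpe] add [mcnws] -> 7 lines: rtwsd epykm mcnws nmhh pkbh geky vtf
Hunk 4: at line 3 remove [pkbh] add [iofx,nxy,plup] -> 9 lines: rtwsd epykm mcnws nmhh iofx nxy plup geky vtf
Hunk 5: at line 5 remove [plup] add [suclo] -> 9 lines: rtwsd epykm mcnws nmhh iofx nxy suclo geky vtf
Hunk 6: at line 2 remove [mcnws,nmhh] add [gun,bmi] -> 9 lines: rtwsd epykm gun bmi iofx nxy suclo geky vtf
Hunk 7: at line 3 remove [iofx,nxy,suclo] add [ihoe] -> 7 lines: rtwsd epykm gun bmi ihoe geky vtf
Final line count: 7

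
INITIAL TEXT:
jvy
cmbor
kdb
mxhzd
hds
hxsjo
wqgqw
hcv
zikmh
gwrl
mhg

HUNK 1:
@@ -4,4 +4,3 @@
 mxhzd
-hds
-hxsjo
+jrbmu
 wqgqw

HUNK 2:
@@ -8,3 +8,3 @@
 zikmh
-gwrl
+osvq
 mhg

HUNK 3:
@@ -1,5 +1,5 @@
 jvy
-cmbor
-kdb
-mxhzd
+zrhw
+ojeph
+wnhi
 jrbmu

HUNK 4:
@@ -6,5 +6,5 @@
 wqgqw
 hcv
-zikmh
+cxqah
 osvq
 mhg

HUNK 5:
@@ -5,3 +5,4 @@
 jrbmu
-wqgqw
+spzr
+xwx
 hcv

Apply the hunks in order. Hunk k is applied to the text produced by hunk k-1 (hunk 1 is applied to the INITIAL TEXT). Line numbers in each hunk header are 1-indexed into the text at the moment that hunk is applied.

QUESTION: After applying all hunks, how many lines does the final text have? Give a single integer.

Hunk 1: at line 4 remove [hds,hxsjo] add [jrbmu] -> 10 lines: jvy cmbor kdb mxhzd jrbmu wqgqw hcv zikmh gwrl mhg
Hunk 2: at line 8 remove [gwrl] add [osvq] -> 10 lines: jvy cmbor kdb mxhzd jrbmu wqgqw hcv zikmh osvq mhg
Hunk 3: at line 1 remove [cmbor,kdb,mxhzd] add [zrhw,ojeph,wnhi] -> 10 lines: jvy zrhw ojeph wnhi jrbmu wqgqw hcv zikmh osvq mhg
Hunk 4: at line 6 remove [zikmh] add [cxqah] -> 10 lines: jvy zrhw ojeph wnhi jrbmu wqgqw hcv cxqah osvq mhg
Hunk 5: at line 5 remove [wqgqw] add [spzr,xwx] -> 11 lines: jvy zrhw ojeph wnhi jrbmu spzr xwx hcv cxqah osvq mhg
Final line count: 11

Answer: 11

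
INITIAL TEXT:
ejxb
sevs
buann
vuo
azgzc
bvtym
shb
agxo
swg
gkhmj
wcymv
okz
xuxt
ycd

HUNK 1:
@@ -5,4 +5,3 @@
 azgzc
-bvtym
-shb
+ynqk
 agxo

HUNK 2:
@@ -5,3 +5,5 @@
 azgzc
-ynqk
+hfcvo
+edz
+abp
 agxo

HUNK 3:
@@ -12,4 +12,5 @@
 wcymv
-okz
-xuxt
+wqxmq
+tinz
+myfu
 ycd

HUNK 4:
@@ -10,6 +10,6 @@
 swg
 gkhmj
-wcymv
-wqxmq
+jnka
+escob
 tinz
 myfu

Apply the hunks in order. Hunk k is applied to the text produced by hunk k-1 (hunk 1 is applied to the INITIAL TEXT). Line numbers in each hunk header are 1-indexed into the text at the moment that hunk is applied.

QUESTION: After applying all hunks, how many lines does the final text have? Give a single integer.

Answer: 16

Derivation:
Hunk 1: at line 5 remove [bvtym,shb] add [ynqk] -> 13 lines: ejxb sevs buann vuo azgzc ynqk agxo swg gkhmj wcymv okz xuxt ycd
Hunk 2: at line 5 remove [ynqk] add [hfcvo,edz,abp] -> 15 lines: ejxb sevs buann vuo azgzc hfcvo edz abp agxo swg gkhmj wcymv okz xuxt ycd
Hunk 3: at line 12 remove [okz,xuxt] add [wqxmq,tinz,myfu] -> 16 lines: ejxb sevs buann vuo azgzc hfcvo edz abp agxo swg gkhmj wcymv wqxmq tinz myfu ycd
Hunk 4: at line 10 remove [wcymv,wqxmq] add [jnka,escob] -> 16 lines: ejxb sevs buann vuo azgzc hfcvo edz abp agxo swg gkhmj jnka escob tinz myfu ycd
Final line count: 16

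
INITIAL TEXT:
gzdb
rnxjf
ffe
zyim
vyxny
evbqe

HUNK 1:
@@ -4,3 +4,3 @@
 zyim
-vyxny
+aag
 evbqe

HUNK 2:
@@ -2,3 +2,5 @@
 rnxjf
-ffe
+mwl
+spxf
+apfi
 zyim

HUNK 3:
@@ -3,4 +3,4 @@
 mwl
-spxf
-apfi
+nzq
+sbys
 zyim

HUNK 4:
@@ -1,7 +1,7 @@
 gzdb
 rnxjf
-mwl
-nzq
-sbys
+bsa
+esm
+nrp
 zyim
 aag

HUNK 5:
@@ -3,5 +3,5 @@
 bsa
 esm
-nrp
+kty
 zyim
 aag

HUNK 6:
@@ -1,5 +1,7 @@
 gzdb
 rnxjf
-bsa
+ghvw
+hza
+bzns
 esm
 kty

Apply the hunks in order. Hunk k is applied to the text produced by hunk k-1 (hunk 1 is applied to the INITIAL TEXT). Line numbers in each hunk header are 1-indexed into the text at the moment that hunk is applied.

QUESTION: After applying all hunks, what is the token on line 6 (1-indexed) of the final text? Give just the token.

Hunk 1: at line 4 remove [vyxny] add [aag] -> 6 lines: gzdb rnxjf ffe zyim aag evbqe
Hunk 2: at line 2 remove [ffe] add [mwl,spxf,apfi] -> 8 lines: gzdb rnxjf mwl spxf apfi zyim aag evbqe
Hunk 3: at line 3 remove [spxf,apfi] add [nzq,sbys] -> 8 lines: gzdb rnxjf mwl nzq sbys zyim aag evbqe
Hunk 4: at line 1 remove [mwl,nzq,sbys] add [bsa,esm,nrp] -> 8 lines: gzdb rnxjf bsa esm nrp zyim aag evbqe
Hunk 5: at line 3 remove [nrp] add [kty] -> 8 lines: gzdb rnxjf bsa esm kty zyim aag evbqe
Hunk 6: at line 1 remove [bsa] add [ghvw,hza,bzns] -> 10 lines: gzdb rnxjf ghvw hza bzns esm kty zyim aag evbqe
Final line 6: esm

Answer: esm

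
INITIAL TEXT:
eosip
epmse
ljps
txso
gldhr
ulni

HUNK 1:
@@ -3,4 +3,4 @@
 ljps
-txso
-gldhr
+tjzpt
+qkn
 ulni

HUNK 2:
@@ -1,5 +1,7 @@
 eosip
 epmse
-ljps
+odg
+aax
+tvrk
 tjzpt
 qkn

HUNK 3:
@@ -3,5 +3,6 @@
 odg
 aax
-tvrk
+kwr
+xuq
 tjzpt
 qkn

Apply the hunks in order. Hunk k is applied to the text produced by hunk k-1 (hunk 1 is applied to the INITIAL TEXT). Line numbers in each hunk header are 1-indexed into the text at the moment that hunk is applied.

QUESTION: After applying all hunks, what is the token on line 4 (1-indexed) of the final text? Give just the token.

Answer: aax

Derivation:
Hunk 1: at line 3 remove [txso,gldhr] add [tjzpt,qkn] -> 6 lines: eosip epmse ljps tjzpt qkn ulni
Hunk 2: at line 1 remove [ljps] add [odg,aax,tvrk] -> 8 lines: eosip epmse odg aax tvrk tjzpt qkn ulni
Hunk 3: at line 3 remove [tvrk] add [kwr,xuq] -> 9 lines: eosip epmse odg aax kwr xuq tjzpt qkn ulni
Final line 4: aax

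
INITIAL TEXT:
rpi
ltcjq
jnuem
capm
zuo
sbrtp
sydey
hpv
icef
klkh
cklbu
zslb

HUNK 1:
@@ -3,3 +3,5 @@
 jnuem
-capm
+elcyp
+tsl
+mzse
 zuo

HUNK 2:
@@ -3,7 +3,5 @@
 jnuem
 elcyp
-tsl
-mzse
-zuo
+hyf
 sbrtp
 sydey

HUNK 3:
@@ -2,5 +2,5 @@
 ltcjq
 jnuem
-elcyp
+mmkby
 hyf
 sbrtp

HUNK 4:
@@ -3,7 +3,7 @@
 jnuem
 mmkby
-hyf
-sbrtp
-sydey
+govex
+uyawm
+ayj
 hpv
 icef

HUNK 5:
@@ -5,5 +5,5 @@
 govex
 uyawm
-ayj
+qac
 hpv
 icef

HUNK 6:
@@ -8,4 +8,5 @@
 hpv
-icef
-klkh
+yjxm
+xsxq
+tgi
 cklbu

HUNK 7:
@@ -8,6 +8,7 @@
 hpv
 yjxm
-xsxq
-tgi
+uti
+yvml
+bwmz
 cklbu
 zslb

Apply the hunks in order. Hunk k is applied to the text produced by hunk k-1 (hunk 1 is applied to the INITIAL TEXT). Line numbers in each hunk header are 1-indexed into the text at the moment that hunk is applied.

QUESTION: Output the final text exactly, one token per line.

Hunk 1: at line 3 remove [capm] add [elcyp,tsl,mzse] -> 14 lines: rpi ltcjq jnuem elcyp tsl mzse zuo sbrtp sydey hpv icef klkh cklbu zslb
Hunk 2: at line 3 remove [tsl,mzse,zuo] add [hyf] -> 12 lines: rpi ltcjq jnuem elcyp hyf sbrtp sydey hpv icef klkh cklbu zslb
Hunk 3: at line 2 remove [elcyp] add [mmkby] -> 12 lines: rpi ltcjq jnuem mmkby hyf sbrtp sydey hpv icef klkh cklbu zslb
Hunk 4: at line 3 remove [hyf,sbrtp,sydey] add [govex,uyawm,ayj] -> 12 lines: rpi ltcjq jnuem mmkby govex uyawm ayj hpv icef klkh cklbu zslb
Hunk 5: at line 5 remove [ayj] add [qac] -> 12 lines: rpi ltcjq jnuem mmkby govex uyawm qac hpv icef klkh cklbu zslb
Hunk 6: at line 8 remove [icef,klkh] add [yjxm,xsxq,tgi] -> 13 lines: rpi ltcjq jnuem mmkby govex uyawm qac hpv yjxm xsxq tgi cklbu zslb
Hunk 7: at line 8 remove [xsxq,tgi] add [uti,yvml,bwmz] -> 14 lines: rpi ltcjq jnuem mmkby govex uyawm qac hpv yjxm uti yvml bwmz cklbu zslb

Answer: rpi
ltcjq
jnuem
mmkby
govex
uyawm
qac
hpv
yjxm
uti
yvml
bwmz
cklbu
zslb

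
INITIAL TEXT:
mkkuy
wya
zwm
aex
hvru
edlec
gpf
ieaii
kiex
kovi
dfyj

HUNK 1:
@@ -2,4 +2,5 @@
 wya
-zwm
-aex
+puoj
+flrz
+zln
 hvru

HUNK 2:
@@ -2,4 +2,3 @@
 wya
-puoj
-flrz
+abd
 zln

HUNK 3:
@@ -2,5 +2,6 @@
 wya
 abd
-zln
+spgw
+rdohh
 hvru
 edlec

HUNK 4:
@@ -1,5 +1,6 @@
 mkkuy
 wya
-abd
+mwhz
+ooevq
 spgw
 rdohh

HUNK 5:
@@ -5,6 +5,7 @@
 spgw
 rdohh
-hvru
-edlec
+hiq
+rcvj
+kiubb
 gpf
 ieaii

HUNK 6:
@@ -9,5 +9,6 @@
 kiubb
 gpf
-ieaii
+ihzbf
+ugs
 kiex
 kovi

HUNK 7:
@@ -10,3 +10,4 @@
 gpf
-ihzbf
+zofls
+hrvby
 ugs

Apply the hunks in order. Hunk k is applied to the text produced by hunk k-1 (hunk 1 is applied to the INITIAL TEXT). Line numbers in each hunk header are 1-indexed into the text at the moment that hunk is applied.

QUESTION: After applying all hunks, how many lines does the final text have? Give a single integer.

Hunk 1: at line 2 remove [zwm,aex] add [puoj,flrz,zln] -> 12 lines: mkkuy wya puoj flrz zln hvru edlec gpf ieaii kiex kovi dfyj
Hunk 2: at line 2 remove [puoj,flrz] add [abd] -> 11 lines: mkkuy wya abd zln hvru edlec gpf ieaii kiex kovi dfyj
Hunk 3: at line 2 remove [zln] add [spgw,rdohh] -> 12 lines: mkkuy wya abd spgw rdohh hvru edlec gpf ieaii kiex kovi dfyj
Hunk 4: at line 1 remove [abd] add [mwhz,ooevq] -> 13 lines: mkkuy wya mwhz ooevq spgw rdohh hvru edlec gpf ieaii kiex kovi dfyj
Hunk 5: at line 5 remove [hvru,edlec] add [hiq,rcvj,kiubb] -> 14 lines: mkkuy wya mwhz ooevq spgw rdohh hiq rcvj kiubb gpf ieaii kiex kovi dfyj
Hunk 6: at line 9 remove [ieaii] add [ihzbf,ugs] -> 15 lines: mkkuy wya mwhz ooevq spgw rdohh hiq rcvj kiubb gpf ihzbf ugs kiex kovi dfyj
Hunk 7: at line 10 remove [ihzbf] add [zofls,hrvby] -> 16 lines: mkkuy wya mwhz ooevq spgw rdohh hiq rcvj kiubb gpf zofls hrvby ugs kiex kovi dfyj
Final line count: 16

Answer: 16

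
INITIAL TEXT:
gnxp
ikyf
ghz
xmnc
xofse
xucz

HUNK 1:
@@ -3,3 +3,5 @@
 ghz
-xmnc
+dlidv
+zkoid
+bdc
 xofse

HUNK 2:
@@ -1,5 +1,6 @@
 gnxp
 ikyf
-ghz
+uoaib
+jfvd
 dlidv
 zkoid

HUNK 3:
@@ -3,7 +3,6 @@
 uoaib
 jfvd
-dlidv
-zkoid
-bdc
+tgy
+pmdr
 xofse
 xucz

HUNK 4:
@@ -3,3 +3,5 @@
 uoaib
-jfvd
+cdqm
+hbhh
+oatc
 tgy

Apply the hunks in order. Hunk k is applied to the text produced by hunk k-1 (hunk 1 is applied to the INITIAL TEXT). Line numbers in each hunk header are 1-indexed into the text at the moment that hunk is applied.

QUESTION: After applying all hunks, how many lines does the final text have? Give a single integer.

Hunk 1: at line 3 remove [xmnc] add [dlidv,zkoid,bdc] -> 8 lines: gnxp ikyf ghz dlidv zkoid bdc xofse xucz
Hunk 2: at line 1 remove [ghz] add [uoaib,jfvd] -> 9 lines: gnxp ikyf uoaib jfvd dlidv zkoid bdc xofse xucz
Hunk 3: at line 3 remove [dlidv,zkoid,bdc] add [tgy,pmdr] -> 8 lines: gnxp ikyf uoaib jfvd tgy pmdr xofse xucz
Hunk 4: at line 3 remove [jfvd] add [cdqm,hbhh,oatc] -> 10 lines: gnxp ikyf uoaib cdqm hbhh oatc tgy pmdr xofse xucz
Final line count: 10

Answer: 10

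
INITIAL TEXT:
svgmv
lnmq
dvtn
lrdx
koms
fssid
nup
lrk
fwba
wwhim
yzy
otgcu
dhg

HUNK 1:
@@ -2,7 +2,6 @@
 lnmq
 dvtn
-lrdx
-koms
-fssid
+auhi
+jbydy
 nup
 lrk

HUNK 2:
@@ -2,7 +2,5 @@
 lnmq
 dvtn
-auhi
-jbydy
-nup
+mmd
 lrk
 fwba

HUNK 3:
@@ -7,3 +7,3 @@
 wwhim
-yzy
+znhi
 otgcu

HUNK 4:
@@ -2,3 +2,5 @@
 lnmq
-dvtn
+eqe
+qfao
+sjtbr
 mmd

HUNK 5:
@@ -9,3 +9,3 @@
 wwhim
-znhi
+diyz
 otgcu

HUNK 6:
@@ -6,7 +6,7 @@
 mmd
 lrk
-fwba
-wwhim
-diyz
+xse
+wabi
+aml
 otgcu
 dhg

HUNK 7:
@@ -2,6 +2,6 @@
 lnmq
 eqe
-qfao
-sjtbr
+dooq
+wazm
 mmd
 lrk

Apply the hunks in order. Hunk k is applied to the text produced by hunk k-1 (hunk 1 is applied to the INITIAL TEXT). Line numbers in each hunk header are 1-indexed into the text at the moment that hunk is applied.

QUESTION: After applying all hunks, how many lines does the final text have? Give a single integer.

Answer: 12

Derivation:
Hunk 1: at line 2 remove [lrdx,koms,fssid] add [auhi,jbydy] -> 12 lines: svgmv lnmq dvtn auhi jbydy nup lrk fwba wwhim yzy otgcu dhg
Hunk 2: at line 2 remove [auhi,jbydy,nup] add [mmd] -> 10 lines: svgmv lnmq dvtn mmd lrk fwba wwhim yzy otgcu dhg
Hunk 3: at line 7 remove [yzy] add [znhi] -> 10 lines: svgmv lnmq dvtn mmd lrk fwba wwhim znhi otgcu dhg
Hunk 4: at line 2 remove [dvtn] add [eqe,qfao,sjtbr] -> 12 lines: svgmv lnmq eqe qfao sjtbr mmd lrk fwba wwhim znhi otgcu dhg
Hunk 5: at line 9 remove [znhi] add [diyz] -> 12 lines: svgmv lnmq eqe qfao sjtbr mmd lrk fwba wwhim diyz otgcu dhg
Hunk 6: at line 6 remove [fwba,wwhim,diyz] add [xse,wabi,aml] -> 12 lines: svgmv lnmq eqe qfao sjtbr mmd lrk xse wabi aml otgcu dhg
Hunk 7: at line 2 remove [qfao,sjtbr] add [dooq,wazm] -> 12 lines: svgmv lnmq eqe dooq wazm mmd lrk xse wabi aml otgcu dhg
Final line count: 12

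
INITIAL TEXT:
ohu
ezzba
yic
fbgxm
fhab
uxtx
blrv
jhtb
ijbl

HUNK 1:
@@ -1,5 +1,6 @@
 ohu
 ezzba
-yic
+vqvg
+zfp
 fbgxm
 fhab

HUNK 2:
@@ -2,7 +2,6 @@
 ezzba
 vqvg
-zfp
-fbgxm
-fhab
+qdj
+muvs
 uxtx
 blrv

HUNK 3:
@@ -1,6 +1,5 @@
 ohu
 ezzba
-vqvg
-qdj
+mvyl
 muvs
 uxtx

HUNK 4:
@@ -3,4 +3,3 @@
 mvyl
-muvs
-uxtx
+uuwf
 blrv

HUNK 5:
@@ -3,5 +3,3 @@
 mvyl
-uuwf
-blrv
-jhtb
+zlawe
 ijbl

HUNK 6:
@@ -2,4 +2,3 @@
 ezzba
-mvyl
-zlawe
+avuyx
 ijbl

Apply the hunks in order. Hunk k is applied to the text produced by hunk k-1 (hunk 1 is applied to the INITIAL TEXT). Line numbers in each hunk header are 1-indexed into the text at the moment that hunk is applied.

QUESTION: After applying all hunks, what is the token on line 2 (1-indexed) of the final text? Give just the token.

Answer: ezzba

Derivation:
Hunk 1: at line 1 remove [yic] add [vqvg,zfp] -> 10 lines: ohu ezzba vqvg zfp fbgxm fhab uxtx blrv jhtb ijbl
Hunk 2: at line 2 remove [zfp,fbgxm,fhab] add [qdj,muvs] -> 9 lines: ohu ezzba vqvg qdj muvs uxtx blrv jhtb ijbl
Hunk 3: at line 1 remove [vqvg,qdj] add [mvyl] -> 8 lines: ohu ezzba mvyl muvs uxtx blrv jhtb ijbl
Hunk 4: at line 3 remove [muvs,uxtx] add [uuwf] -> 7 lines: ohu ezzba mvyl uuwf blrv jhtb ijbl
Hunk 5: at line 3 remove [uuwf,blrv,jhtb] add [zlawe] -> 5 lines: ohu ezzba mvyl zlawe ijbl
Hunk 6: at line 2 remove [mvyl,zlawe] add [avuyx] -> 4 lines: ohu ezzba avuyx ijbl
Final line 2: ezzba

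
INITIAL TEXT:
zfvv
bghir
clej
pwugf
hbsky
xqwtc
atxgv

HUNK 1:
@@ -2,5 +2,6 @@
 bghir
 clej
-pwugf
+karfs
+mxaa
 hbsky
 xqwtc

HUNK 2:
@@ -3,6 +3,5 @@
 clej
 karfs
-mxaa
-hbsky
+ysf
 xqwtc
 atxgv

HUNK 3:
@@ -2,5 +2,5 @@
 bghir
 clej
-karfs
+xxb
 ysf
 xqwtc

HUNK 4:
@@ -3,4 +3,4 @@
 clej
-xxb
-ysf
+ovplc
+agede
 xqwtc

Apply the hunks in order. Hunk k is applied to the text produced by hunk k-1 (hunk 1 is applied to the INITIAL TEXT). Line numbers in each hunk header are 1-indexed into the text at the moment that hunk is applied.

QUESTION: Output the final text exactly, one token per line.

Answer: zfvv
bghir
clej
ovplc
agede
xqwtc
atxgv

Derivation:
Hunk 1: at line 2 remove [pwugf] add [karfs,mxaa] -> 8 lines: zfvv bghir clej karfs mxaa hbsky xqwtc atxgv
Hunk 2: at line 3 remove [mxaa,hbsky] add [ysf] -> 7 lines: zfvv bghir clej karfs ysf xqwtc atxgv
Hunk 3: at line 2 remove [karfs] add [xxb] -> 7 lines: zfvv bghir clej xxb ysf xqwtc atxgv
Hunk 4: at line 3 remove [xxb,ysf] add [ovplc,agede] -> 7 lines: zfvv bghir clej ovplc agede xqwtc atxgv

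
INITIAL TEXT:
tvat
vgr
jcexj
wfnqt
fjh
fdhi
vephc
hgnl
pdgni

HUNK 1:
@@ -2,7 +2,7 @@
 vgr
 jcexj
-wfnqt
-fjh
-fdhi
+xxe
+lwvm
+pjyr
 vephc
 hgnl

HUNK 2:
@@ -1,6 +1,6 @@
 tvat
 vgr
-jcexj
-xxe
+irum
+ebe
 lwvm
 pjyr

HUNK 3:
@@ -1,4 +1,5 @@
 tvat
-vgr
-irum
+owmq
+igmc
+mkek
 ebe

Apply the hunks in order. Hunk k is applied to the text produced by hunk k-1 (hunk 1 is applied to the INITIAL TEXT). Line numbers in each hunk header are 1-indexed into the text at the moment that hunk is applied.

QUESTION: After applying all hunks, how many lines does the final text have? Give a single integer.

Answer: 10

Derivation:
Hunk 1: at line 2 remove [wfnqt,fjh,fdhi] add [xxe,lwvm,pjyr] -> 9 lines: tvat vgr jcexj xxe lwvm pjyr vephc hgnl pdgni
Hunk 2: at line 1 remove [jcexj,xxe] add [irum,ebe] -> 9 lines: tvat vgr irum ebe lwvm pjyr vephc hgnl pdgni
Hunk 3: at line 1 remove [vgr,irum] add [owmq,igmc,mkek] -> 10 lines: tvat owmq igmc mkek ebe lwvm pjyr vephc hgnl pdgni
Final line count: 10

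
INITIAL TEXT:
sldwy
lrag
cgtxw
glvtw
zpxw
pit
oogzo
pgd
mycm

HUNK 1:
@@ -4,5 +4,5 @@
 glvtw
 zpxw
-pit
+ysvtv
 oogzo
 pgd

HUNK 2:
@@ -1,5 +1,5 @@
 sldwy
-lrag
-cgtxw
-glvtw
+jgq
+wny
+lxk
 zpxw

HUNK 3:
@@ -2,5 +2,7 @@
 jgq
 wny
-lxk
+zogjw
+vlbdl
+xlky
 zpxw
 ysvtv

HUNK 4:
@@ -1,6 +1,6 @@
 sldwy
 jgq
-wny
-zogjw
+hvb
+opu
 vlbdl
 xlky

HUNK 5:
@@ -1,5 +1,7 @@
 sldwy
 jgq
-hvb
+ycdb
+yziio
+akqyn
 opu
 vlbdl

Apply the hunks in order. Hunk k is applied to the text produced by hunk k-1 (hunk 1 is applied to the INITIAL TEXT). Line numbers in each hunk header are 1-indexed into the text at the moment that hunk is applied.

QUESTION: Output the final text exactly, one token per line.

Hunk 1: at line 4 remove [pit] add [ysvtv] -> 9 lines: sldwy lrag cgtxw glvtw zpxw ysvtv oogzo pgd mycm
Hunk 2: at line 1 remove [lrag,cgtxw,glvtw] add [jgq,wny,lxk] -> 9 lines: sldwy jgq wny lxk zpxw ysvtv oogzo pgd mycm
Hunk 3: at line 2 remove [lxk] add [zogjw,vlbdl,xlky] -> 11 lines: sldwy jgq wny zogjw vlbdl xlky zpxw ysvtv oogzo pgd mycm
Hunk 4: at line 1 remove [wny,zogjw] add [hvb,opu] -> 11 lines: sldwy jgq hvb opu vlbdl xlky zpxw ysvtv oogzo pgd mycm
Hunk 5: at line 1 remove [hvb] add [ycdb,yziio,akqyn] -> 13 lines: sldwy jgq ycdb yziio akqyn opu vlbdl xlky zpxw ysvtv oogzo pgd mycm

Answer: sldwy
jgq
ycdb
yziio
akqyn
opu
vlbdl
xlky
zpxw
ysvtv
oogzo
pgd
mycm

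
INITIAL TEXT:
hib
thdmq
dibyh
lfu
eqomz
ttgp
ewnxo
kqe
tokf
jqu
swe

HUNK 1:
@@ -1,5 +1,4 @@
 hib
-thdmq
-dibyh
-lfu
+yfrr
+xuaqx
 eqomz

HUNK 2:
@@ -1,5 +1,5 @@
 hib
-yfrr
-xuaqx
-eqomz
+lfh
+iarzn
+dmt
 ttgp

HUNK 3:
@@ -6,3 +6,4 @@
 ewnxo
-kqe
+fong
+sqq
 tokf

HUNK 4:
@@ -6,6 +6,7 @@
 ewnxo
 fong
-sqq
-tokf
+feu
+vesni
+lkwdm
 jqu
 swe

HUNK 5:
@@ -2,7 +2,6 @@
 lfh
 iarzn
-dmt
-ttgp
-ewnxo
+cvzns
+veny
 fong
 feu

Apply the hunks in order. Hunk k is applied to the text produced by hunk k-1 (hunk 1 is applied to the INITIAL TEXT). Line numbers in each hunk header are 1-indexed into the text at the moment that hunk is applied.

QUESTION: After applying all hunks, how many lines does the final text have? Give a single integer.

Answer: 11

Derivation:
Hunk 1: at line 1 remove [thdmq,dibyh,lfu] add [yfrr,xuaqx] -> 10 lines: hib yfrr xuaqx eqomz ttgp ewnxo kqe tokf jqu swe
Hunk 2: at line 1 remove [yfrr,xuaqx,eqomz] add [lfh,iarzn,dmt] -> 10 lines: hib lfh iarzn dmt ttgp ewnxo kqe tokf jqu swe
Hunk 3: at line 6 remove [kqe] add [fong,sqq] -> 11 lines: hib lfh iarzn dmt ttgp ewnxo fong sqq tokf jqu swe
Hunk 4: at line 6 remove [sqq,tokf] add [feu,vesni,lkwdm] -> 12 lines: hib lfh iarzn dmt ttgp ewnxo fong feu vesni lkwdm jqu swe
Hunk 5: at line 2 remove [dmt,ttgp,ewnxo] add [cvzns,veny] -> 11 lines: hib lfh iarzn cvzns veny fong feu vesni lkwdm jqu swe
Final line count: 11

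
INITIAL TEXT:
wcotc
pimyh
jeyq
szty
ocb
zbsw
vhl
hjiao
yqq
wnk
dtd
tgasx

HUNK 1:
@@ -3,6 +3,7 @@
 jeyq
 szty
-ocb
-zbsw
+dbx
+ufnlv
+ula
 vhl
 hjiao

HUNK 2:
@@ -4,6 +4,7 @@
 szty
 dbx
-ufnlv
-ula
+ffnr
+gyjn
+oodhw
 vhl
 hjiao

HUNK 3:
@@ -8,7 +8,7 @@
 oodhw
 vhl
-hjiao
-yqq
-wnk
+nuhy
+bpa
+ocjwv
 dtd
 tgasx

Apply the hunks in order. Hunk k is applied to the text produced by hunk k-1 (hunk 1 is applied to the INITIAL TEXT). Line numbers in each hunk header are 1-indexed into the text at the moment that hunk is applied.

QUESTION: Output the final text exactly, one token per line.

Hunk 1: at line 3 remove [ocb,zbsw] add [dbx,ufnlv,ula] -> 13 lines: wcotc pimyh jeyq szty dbx ufnlv ula vhl hjiao yqq wnk dtd tgasx
Hunk 2: at line 4 remove [ufnlv,ula] add [ffnr,gyjn,oodhw] -> 14 lines: wcotc pimyh jeyq szty dbx ffnr gyjn oodhw vhl hjiao yqq wnk dtd tgasx
Hunk 3: at line 8 remove [hjiao,yqq,wnk] add [nuhy,bpa,ocjwv] -> 14 lines: wcotc pimyh jeyq szty dbx ffnr gyjn oodhw vhl nuhy bpa ocjwv dtd tgasx

Answer: wcotc
pimyh
jeyq
szty
dbx
ffnr
gyjn
oodhw
vhl
nuhy
bpa
ocjwv
dtd
tgasx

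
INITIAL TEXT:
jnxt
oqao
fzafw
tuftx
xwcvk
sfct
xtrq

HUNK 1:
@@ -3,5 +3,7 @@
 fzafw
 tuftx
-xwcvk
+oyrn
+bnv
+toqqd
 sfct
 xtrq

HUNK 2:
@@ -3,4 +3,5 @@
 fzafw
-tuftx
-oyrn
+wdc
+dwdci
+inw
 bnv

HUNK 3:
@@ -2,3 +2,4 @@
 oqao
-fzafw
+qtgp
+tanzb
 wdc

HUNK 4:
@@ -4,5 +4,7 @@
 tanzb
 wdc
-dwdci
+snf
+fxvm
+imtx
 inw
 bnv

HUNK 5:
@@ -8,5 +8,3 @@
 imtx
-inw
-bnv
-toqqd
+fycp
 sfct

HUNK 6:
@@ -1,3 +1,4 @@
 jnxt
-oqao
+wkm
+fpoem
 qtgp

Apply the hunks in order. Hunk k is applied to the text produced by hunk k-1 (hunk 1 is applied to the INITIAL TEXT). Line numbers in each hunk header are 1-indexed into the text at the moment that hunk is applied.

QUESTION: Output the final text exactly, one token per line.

Hunk 1: at line 3 remove [xwcvk] add [oyrn,bnv,toqqd] -> 9 lines: jnxt oqao fzafw tuftx oyrn bnv toqqd sfct xtrq
Hunk 2: at line 3 remove [tuftx,oyrn] add [wdc,dwdci,inw] -> 10 lines: jnxt oqao fzafw wdc dwdci inw bnv toqqd sfct xtrq
Hunk 3: at line 2 remove [fzafw] add [qtgp,tanzb] -> 11 lines: jnxt oqao qtgp tanzb wdc dwdci inw bnv toqqd sfct xtrq
Hunk 4: at line 4 remove [dwdci] add [snf,fxvm,imtx] -> 13 lines: jnxt oqao qtgp tanzb wdc snf fxvm imtx inw bnv toqqd sfct xtrq
Hunk 5: at line 8 remove [inw,bnv,toqqd] add [fycp] -> 11 lines: jnxt oqao qtgp tanzb wdc snf fxvm imtx fycp sfct xtrq
Hunk 6: at line 1 remove [oqao] add [wkm,fpoem] -> 12 lines: jnxt wkm fpoem qtgp tanzb wdc snf fxvm imtx fycp sfct xtrq

Answer: jnxt
wkm
fpoem
qtgp
tanzb
wdc
snf
fxvm
imtx
fycp
sfct
xtrq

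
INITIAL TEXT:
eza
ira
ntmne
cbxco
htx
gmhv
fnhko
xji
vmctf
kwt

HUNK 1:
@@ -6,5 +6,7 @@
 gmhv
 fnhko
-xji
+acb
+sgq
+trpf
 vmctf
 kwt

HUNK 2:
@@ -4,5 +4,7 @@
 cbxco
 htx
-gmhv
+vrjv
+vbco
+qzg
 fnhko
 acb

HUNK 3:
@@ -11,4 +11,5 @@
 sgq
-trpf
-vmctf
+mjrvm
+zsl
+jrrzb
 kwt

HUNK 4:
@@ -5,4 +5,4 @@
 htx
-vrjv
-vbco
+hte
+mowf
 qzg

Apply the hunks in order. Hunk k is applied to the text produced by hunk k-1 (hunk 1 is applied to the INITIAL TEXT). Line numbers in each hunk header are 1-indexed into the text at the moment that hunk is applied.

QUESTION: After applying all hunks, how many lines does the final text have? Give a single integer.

Hunk 1: at line 6 remove [xji] add [acb,sgq,trpf] -> 12 lines: eza ira ntmne cbxco htx gmhv fnhko acb sgq trpf vmctf kwt
Hunk 2: at line 4 remove [gmhv] add [vrjv,vbco,qzg] -> 14 lines: eza ira ntmne cbxco htx vrjv vbco qzg fnhko acb sgq trpf vmctf kwt
Hunk 3: at line 11 remove [trpf,vmctf] add [mjrvm,zsl,jrrzb] -> 15 lines: eza ira ntmne cbxco htx vrjv vbco qzg fnhko acb sgq mjrvm zsl jrrzb kwt
Hunk 4: at line 5 remove [vrjv,vbco] add [hte,mowf] -> 15 lines: eza ira ntmne cbxco htx hte mowf qzg fnhko acb sgq mjrvm zsl jrrzb kwt
Final line count: 15

Answer: 15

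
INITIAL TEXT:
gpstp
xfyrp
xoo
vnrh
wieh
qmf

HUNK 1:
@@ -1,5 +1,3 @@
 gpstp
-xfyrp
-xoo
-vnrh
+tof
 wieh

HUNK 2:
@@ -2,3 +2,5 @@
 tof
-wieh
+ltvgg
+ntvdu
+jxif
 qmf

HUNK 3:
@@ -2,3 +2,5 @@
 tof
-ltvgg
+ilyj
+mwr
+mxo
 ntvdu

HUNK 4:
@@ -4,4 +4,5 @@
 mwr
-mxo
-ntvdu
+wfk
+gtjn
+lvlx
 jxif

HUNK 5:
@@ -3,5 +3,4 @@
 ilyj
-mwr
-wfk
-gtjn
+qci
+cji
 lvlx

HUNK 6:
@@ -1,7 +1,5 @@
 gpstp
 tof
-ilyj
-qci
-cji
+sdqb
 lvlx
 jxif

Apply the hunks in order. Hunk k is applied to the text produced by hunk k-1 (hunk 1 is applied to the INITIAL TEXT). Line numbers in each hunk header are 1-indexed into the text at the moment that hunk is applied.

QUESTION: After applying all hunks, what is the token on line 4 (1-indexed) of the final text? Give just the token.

Hunk 1: at line 1 remove [xfyrp,xoo,vnrh] add [tof] -> 4 lines: gpstp tof wieh qmf
Hunk 2: at line 2 remove [wieh] add [ltvgg,ntvdu,jxif] -> 6 lines: gpstp tof ltvgg ntvdu jxif qmf
Hunk 3: at line 2 remove [ltvgg] add [ilyj,mwr,mxo] -> 8 lines: gpstp tof ilyj mwr mxo ntvdu jxif qmf
Hunk 4: at line 4 remove [mxo,ntvdu] add [wfk,gtjn,lvlx] -> 9 lines: gpstp tof ilyj mwr wfk gtjn lvlx jxif qmf
Hunk 5: at line 3 remove [mwr,wfk,gtjn] add [qci,cji] -> 8 lines: gpstp tof ilyj qci cji lvlx jxif qmf
Hunk 6: at line 1 remove [ilyj,qci,cji] add [sdqb] -> 6 lines: gpstp tof sdqb lvlx jxif qmf
Final line 4: lvlx

Answer: lvlx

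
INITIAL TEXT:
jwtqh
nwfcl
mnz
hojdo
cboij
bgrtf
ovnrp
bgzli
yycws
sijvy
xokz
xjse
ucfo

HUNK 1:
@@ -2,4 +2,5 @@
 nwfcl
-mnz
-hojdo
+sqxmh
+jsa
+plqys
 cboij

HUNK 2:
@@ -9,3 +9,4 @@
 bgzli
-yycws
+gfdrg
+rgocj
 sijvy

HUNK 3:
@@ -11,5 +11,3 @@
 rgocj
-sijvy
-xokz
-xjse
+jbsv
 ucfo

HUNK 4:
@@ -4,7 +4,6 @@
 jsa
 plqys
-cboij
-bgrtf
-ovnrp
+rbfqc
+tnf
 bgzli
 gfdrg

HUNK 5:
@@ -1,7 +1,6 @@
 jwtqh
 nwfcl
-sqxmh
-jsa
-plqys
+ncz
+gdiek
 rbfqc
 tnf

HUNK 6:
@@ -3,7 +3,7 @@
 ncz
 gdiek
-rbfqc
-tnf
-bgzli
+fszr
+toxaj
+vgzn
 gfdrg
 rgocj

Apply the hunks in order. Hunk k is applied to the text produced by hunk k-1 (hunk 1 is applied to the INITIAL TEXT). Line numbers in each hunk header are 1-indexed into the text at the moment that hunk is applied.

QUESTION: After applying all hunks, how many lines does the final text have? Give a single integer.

Hunk 1: at line 2 remove [mnz,hojdo] add [sqxmh,jsa,plqys] -> 14 lines: jwtqh nwfcl sqxmh jsa plqys cboij bgrtf ovnrp bgzli yycws sijvy xokz xjse ucfo
Hunk 2: at line 9 remove [yycws] add [gfdrg,rgocj] -> 15 lines: jwtqh nwfcl sqxmh jsa plqys cboij bgrtf ovnrp bgzli gfdrg rgocj sijvy xokz xjse ucfo
Hunk 3: at line 11 remove [sijvy,xokz,xjse] add [jbsv] -> 13 lines: jwtqh nwfcl sqxmh jsa plqys cboij bgrtf ovnrp bgzli gfdrg rgocj jbsv ucfo
Hunk 4: at line 4 remove [cboij,bgrtf,ovnrp] add [rbfqc,tnf] -> 12 lines: jwtqh nwfcl sqxmh jsa plqys rbfqc tnf bgzli gfdrg rgocj jbsv ucfo
Hunk 5: at line 1 remove [sqxmh,jsa,plqys] add [ncz,gdiek] -> 11 lines: jwtqh nwfcl ncz gdiek rbfqc tnf bgzli gfdrg rgocj jbsv ucfo
Hunk 6: at line 3 remove [rbfqc,tnf,bgzli] add [fszr,toxaj,vgzn] -> 11 lines: jwtqh nwfcl ncz gdiek fszr toxaj vgzn gfdrg rgocj jbsv ucfo
Final line count: 11

Answer: 11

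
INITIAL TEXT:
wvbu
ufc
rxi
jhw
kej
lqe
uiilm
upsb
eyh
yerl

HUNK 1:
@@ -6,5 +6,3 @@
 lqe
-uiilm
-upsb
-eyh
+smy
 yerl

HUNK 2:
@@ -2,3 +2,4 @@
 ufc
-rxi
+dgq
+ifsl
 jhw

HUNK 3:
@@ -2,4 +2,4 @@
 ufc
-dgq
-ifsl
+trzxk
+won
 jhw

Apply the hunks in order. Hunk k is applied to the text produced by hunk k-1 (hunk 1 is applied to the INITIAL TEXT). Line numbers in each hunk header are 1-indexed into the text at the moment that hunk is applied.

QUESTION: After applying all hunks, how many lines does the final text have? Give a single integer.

Hunk 1: at line 6 remove [uiilm,upsb,eyh] add [smy] -> 8 lines: wvbu ufc rxi jhw kej lqe smy yerl
Hunk 2: at line 2 remove [rxi] add [dgq,ifsl] -> 9 lines: wvbu ufc dgq ifsl jhw kej lqe smy yerl
Hunk 3: at line 2 remove [dgq,ifsl] add [trzxk,won] -> 9 lines: wvbu ufc trzxk won jhw kej lqe smy yerl
Final line count: 9

Answer: 9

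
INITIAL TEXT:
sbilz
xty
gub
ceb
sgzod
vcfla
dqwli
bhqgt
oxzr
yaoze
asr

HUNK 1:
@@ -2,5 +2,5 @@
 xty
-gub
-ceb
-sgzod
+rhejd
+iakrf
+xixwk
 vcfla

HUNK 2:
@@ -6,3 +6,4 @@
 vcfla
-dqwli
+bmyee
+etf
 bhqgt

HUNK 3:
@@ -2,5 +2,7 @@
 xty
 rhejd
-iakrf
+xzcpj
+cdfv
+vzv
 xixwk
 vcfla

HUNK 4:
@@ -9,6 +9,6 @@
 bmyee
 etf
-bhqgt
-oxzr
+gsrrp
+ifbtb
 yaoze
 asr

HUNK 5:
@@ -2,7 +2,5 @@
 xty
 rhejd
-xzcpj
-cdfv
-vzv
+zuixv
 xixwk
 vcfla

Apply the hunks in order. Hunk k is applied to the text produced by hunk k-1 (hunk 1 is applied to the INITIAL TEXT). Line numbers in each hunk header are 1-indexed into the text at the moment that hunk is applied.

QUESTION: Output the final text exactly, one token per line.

Answer: sbilz
xty
rhejd
zuixv
xixwk
vcfla
bmyee
etf
gsrrp
ifbtb
yaoze
asr

Derivation:
Hunk 1: at line 2 remove [gub,ceb,sgzod] add [rhejd,iakrf,xixwk] -> 11 lines: sbilz xty rhejd iakrf xixwk vcfla dqwli bhqgt oxzr yaoze asr
Hunk 2: at line 6 remove [dqwli] add [bmyee,etf] -> 12 lines: sbilz xty rhejd iakrf xixwk vcfla bmyee etf bhqgt oxzr yaoze asr
Hunk 3: at line 2 remove [iakrf] add [xzcpj,cdfv,vzv] -> 14 lines: sbilz xty rhejd xzcpj cdfv vzv xixwk vcfla bmyee etf bhqgt oxzr yaoze asr
Hunk 4: at line 9 remove [bhqgt,oxzr] add [gsrrp,ifbtb] -> 14 lines: sbilz xty rhejd xzcpj cdfv vzv xixwk vcfla bmyee etf gsrrp ifbtb yaoze asr
Hunk 5: at line 2 remove [xzcpj,cdfv,vzv] add [zuixv] -> 12 lines: sbilz xty rhejd zuixv xixwk vcfla bmyee etf gsrrp ifbtb yaoze asr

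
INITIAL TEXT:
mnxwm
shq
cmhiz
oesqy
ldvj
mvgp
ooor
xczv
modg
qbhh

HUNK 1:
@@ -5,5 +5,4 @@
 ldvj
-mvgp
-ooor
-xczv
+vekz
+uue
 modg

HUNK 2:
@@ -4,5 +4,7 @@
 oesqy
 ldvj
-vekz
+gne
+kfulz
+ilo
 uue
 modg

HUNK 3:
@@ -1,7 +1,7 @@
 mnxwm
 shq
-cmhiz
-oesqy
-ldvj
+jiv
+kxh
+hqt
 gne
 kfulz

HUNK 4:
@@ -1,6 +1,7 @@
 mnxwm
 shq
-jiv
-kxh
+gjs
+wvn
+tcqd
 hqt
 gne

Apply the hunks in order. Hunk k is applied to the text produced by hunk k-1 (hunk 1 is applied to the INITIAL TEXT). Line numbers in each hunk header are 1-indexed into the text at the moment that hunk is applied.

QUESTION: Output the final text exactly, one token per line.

Hunk 1: at line 5 remove [mvgp,ooor,xczv] add [vekz,uue] -> 9 lines: mnxwm shq cmhiz oesqy ldvj vekz uue modg qbhh
Hunk 2: at line 4 remove [vekz] add [gne,kfulz,ilo] -> 11 lines: mnxwm shq cmhiz oesqy ldvj gne kfulz ilo uue modg qbhh
Hunk 3: at line 1 remove [cmhiz,oesqy,ldvj] add [jiv,kxh,hqt] -> 11 lines: mnxwm shq jiv kxh hqt gne kfulz ilo uue modg qbhh
Hunk 4: at line 1 remove [jiv,kxh] add [gjs,wvn,tcqd] -> 12 lines: mnxwm shq gjs wvn tcqd hqt gne kfulz ilo uue modg qbhh

Answer: mnxwm
shq
gjs
wvn
tcqd
hqt
gne
kfulz
ilo
uue
modg
qbhh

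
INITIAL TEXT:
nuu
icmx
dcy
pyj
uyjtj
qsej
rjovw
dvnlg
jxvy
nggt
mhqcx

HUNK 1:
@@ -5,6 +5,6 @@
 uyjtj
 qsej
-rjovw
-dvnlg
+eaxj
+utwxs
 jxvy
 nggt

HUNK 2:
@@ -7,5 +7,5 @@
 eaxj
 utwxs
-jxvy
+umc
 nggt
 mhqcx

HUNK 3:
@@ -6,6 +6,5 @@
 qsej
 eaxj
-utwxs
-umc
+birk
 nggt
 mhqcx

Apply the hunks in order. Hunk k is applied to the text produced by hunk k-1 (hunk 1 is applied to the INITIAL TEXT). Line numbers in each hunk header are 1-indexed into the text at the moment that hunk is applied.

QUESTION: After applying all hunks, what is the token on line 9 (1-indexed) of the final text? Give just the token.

Hunk 1: at line 5 remove [rjovw,dvnlg] add [eaxj,utwxs] -> 11 lines: nuu icmx dcy pyj uyjtj qsej eaxj utwxs jxvy nggt mhqcx
Hunk 2: at line 7 remove [jxvy] add [umc] -> 11 lines: nuu icmx dcy pyj uyjtj qsej eaxj utwxs umc nggt mhqcx
Hunk 3: at line 6 remove [utwxs,umc] add [birk] -> 10 lines: nuu icmx dcy pyj uyjtj qsej eaxj birk nggt mhqcx
Final line 9: nggt

Answer: nggt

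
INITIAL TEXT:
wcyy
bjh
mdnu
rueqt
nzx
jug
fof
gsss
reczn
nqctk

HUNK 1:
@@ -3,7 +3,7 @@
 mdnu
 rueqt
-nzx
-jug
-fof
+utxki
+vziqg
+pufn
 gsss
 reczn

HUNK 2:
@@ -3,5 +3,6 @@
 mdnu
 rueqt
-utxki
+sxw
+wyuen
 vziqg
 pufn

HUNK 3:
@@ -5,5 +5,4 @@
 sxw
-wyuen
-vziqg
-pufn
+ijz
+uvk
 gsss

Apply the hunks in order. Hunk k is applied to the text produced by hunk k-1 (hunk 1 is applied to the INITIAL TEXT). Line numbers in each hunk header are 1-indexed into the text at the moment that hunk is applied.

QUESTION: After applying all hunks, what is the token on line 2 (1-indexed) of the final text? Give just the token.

Hunk 1: at line 3 remove [nzx,jug,fof] add [utxki,vziqg,pufn] -> 10 lines: wcyy bjh mdnu rueqt utxki vziqg pufn gsss reczn nqctk
Hunk 2: at line 3 remove [utxki] add [sxw,wyuen] -> 11 lines: wcyy bjh mdnu rueqt sxw wyuen vziqg pufn gsss reczn nqctk
Hunk 3: at line 5 remove [wyuen,vziqg,pufn] add [ijz,uvk] -> 10 lines: wcyy bjh mdnu rueqt sxw ijz uvk gsss reczn nqctk
Final line 2: bjh

Answer: bjh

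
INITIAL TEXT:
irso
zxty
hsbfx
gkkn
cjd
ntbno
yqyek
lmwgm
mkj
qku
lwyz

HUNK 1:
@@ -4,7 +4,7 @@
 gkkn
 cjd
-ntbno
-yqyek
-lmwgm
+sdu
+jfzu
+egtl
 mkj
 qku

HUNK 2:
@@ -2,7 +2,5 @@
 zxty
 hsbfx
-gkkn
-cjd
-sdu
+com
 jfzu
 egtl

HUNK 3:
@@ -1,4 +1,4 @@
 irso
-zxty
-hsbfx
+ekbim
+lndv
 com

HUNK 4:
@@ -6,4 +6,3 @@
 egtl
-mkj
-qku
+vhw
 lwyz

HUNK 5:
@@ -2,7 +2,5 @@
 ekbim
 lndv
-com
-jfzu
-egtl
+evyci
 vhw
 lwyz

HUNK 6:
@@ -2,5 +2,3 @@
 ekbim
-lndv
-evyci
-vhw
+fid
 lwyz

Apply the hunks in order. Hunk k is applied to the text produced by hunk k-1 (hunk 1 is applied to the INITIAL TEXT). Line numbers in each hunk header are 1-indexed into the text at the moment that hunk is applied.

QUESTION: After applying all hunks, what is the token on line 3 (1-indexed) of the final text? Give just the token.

Answer: fid

Derivation:
Hunk 1: at line 4 remove [ntbno,yqyek,lmwgm] add [sdu,jfzu,egtl] -> 11 lines: irso zxty hsbfx gkkn cjd sdu jfzu egtl mkj qku lwyz
Hunk 2: at line 2 remove [gkkn,cjd,sdu] add [com] -> 9 lines: irso zxty hsbfx com jfzu egtl mkj qku lwyz
Hunk 3: at line 1 remove [zxty,hsbfx] add [ekbim,lndv] -> 9 lines: irso ekbim lndv com jfzu egtl mkj qku lwyz
Hunk 4: at line 6 remove [mkj,qku] add [vhw] -> 8 lines: irso ekbim lndv com jfzu egtl vhw lwyz
Hunk 5: at line 2 remove [com,jfzu,egtl] add [evyci] -> 6 lines: irso ekbim lndv evyci vhw lwyz
Hunk 6: at line 2 remove [lndv,evyci,vhw] add [fid] -> 4 lines: irso ekbim fid lwyz
Final line 3: fid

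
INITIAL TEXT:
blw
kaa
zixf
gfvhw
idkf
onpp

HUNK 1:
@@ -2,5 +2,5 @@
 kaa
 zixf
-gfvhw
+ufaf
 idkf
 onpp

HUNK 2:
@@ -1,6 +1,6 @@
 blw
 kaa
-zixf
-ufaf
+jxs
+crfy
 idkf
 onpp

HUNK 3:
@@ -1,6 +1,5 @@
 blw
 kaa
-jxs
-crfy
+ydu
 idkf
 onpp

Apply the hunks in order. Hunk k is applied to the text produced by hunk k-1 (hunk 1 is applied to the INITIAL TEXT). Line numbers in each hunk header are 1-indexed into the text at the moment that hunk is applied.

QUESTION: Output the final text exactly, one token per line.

Answer: blw
kaa
ydu
idkf
onpp

Derivation:
Hunk 1: at line 2 remove [gfvhw] add [ufaf] -> 6 lines: blw kaa zixf ufaf idkf onpp
Hunk 2: at line 1 remove [zixf,ufaf] add [jxs,crfy] -> 6 lines: blw kaa jxs crfy idkf onpp
Hunk 3: at line 1 remove [jxs,crfy] add [ydu] -> 5 lines: blw kaa ydu idkf onpp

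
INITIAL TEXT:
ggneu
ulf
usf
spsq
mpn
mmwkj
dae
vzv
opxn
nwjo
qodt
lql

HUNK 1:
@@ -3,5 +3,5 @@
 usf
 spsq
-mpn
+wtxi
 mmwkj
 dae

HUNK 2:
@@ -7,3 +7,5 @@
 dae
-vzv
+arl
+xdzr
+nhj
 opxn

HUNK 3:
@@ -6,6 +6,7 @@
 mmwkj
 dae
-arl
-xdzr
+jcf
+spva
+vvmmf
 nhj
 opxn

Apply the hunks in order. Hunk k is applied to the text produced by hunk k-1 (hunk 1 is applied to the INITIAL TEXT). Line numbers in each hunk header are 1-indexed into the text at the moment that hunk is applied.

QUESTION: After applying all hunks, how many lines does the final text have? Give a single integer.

Answer: 15

Derivation:
Hunk 1: at line 3 remove [mpn] add [wtxi] -> 12 lines: ggneu ulf usf spsq wtxi mmwkj dae vzv opxn nwjo qodt lql
Hunk 2: at line 7 remove [vzv] add [arl,xdzr,nhj] -> 14 lines: ggneu ulf usf spsq wtxi mmwkj dae arl xdzr nhj opxn nwjo qodt lql
Hunk 3: at line 6 remove [arl,xdzr] add [jcf,spva,vvmmf] -> 15 lines: ggneu ulf usf spsq wtxi mmwkj dae jcf spva vvmmf nhj opxn nwjo qodt lql
Final line count: 15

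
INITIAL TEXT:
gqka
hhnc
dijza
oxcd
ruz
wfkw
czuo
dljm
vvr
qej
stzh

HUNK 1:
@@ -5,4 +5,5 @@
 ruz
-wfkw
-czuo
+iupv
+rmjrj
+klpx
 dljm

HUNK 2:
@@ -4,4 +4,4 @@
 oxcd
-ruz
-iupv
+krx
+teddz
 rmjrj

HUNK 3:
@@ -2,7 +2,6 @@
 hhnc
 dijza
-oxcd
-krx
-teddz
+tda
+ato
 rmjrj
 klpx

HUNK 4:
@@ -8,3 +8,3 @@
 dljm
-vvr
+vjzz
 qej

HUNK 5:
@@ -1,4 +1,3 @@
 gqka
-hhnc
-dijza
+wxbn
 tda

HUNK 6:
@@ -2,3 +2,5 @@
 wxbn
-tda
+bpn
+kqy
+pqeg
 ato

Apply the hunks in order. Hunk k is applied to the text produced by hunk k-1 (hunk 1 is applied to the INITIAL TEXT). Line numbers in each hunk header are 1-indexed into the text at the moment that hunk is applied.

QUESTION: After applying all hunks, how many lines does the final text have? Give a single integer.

Hunk 1: at line 5 remove [wfkw,czuo] add [iupv,rmjrj,klpx] -> 12 lines: gqka hhnc dijza oxcd ruz iupv rmjrj klpx dljm vvr qej stzh
Hunk 2: at line 4 remove [ruz,iupv] add [krx,teddz] -> 12 lines: gqka hhnc dijza oxcd krx teddz rmjrj klpx dljm vvr qej stzh
Hunk 3: at line 2 remove [oxcd,krx,teddz] add [tda,ato] -> 11 lines: gqka hhnc dijza tda ato rmjrj klpx dljm vvr qej stzh
Hunk 4: at line 8 remove [vvr] add [vjzz] -> 11 lines: gqka hhnc dijza tda ato rmjrj klpx dljm vjzz qej stzh
Hunk 5: at line 1 remove [hhnc,dijza] add [wxbn] -> 10 lines: gqka wxbn tda ato rmjrj klpx dljm vjzz qej stzh
Hunk 6: at line 2 remove [tda] add [bpn,kqy,pqeg] -> 12 lines: gqka wxbn bpn kqy pqeg ato rmjrj klpx dljm vjzz qej stzh
Final line count: 12

Answer: 12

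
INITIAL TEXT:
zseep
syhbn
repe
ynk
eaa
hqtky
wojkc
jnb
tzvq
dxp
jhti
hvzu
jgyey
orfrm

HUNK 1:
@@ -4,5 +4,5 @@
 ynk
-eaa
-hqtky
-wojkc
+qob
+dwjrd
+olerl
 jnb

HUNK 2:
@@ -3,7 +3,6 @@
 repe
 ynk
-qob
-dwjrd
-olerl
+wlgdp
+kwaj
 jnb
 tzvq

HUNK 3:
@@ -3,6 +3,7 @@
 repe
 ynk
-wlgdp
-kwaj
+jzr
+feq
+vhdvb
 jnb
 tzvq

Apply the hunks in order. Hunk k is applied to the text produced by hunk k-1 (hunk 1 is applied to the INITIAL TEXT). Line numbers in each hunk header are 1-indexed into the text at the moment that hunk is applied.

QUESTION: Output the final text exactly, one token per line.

Hunk 1: at line 4 remove [eaa,hqtky,wojkc] add [qob,dwjrd,olerl] -> 14 lines: zseep syhbn repe ynk qob dwjrd olerl jnb tzvq dxp jhti hvzu jgyey orfrm
Hunk 2: at line 3 remove [qob,dwjrd,olerl] add [wlgdp,kwaj] -> 13 lines: zseep syhbn repe ynk wlgdp kwaj jnb tzvq dxp jhti hvzu jgyey orfrm
Hunk 3: at line 3 remove [wlgdp,kwaj] add [jzr,feq,vhdvb] -> 14 lines: zseep syhbn repe ynk jzr feq vhdvb jnb tzvq dxp jhti hvzu jgyey orfrm

Answer: zseep
syhbn
repe
ynk
jzr
feq
vhdvb
jnb
tzvq
dxp
jhti
hvzu
jgyey
orfrm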